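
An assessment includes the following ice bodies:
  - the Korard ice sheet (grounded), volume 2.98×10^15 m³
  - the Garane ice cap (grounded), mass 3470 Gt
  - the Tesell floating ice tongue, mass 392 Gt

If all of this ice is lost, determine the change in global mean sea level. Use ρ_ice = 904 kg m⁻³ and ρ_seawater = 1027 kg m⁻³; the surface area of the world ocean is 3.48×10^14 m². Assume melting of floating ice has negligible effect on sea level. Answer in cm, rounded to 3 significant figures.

≈ 755 cm

Korard: 2.98×10^15 m³ × (904/1027) = 2.623×10^15 m³ of water.
Garane: 3470 Gt = 3.470×10^15 kg; dividing by ρ_w = 1027 kg m⁻³ gives 3.379×10^12 m³ of water.
The Tesell floating ice tongue is floating and already displaces its own weight of water, so its melt adds essentially nothing to sea level.
Total added water ≈ 2.626×10^15 m³ over 3.48×10^14 m² → Δh = 7.55 m = 755 cm.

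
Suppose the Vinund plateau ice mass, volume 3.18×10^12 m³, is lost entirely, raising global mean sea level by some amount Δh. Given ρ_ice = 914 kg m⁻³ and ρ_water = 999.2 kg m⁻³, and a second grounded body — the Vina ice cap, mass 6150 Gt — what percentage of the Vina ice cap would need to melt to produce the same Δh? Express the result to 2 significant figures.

≈ 47 %

Equal sea-level rise means equal mass of meltwater, i.e. equal mass of ice lost.
Ice mass of Vinund: 2.907×10^15 kg; ice mass of Vina: 6.150×10^15 kg.
Fraction required = 2.907×10^15 / 6.150×10^15 = 0.473 → 47 %.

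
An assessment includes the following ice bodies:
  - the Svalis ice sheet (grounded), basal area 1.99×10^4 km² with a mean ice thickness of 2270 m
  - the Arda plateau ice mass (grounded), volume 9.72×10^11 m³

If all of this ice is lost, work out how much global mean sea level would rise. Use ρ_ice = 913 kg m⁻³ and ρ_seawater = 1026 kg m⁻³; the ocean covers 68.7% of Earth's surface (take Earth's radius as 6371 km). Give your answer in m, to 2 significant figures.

≈ 0.12 m

Svalis: ice volume = 1.99×10^4 km² × 2270 m = 4.517×10^4 km³; 4.517×10^4 × (913/1026) = 4.020×10^4 km³ of water.
Arda: 9.72×10^11 m³ × (913/1026) = 8.649×10^11 m³ of water.
Total added water ≈ 4.106×10^13 m³ over 3.50×10^14 m² → Δh = 0.117 m.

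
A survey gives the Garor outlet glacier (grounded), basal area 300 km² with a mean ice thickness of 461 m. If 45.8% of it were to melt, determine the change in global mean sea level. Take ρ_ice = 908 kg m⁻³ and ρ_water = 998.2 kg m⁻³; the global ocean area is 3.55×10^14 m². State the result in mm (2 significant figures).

≈ 0.16 mm

Garor: ice volume = 300 km² × 461 m = 138.3 km³; 0.458 × 138.3 × (908/998.2) = 57.62 km³ of water.
Spread over 3.55×10^14 m² of ocean, Δh = 5.762×10^10 / 3.55×10^14 = 1.62×10^-4 m = 0.16 mm.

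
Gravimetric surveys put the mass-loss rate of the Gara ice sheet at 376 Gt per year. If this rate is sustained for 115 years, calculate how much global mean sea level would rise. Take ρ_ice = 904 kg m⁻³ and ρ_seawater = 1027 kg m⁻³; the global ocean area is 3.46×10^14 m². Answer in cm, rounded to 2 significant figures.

Total mass lost = 376 Gt/yr × 115 yr = 4.324×10^4 Gt = 4.324×10^16 kg.
ρ_w = 1027 kg m⁻³, so water volume = 4.324×10^16 / 1027 = 4.210×10^13 m³.
Δh = 4.210×10^13 / 3.46×10^14 = 0.122 m = 12 cm.

≈ 12 cm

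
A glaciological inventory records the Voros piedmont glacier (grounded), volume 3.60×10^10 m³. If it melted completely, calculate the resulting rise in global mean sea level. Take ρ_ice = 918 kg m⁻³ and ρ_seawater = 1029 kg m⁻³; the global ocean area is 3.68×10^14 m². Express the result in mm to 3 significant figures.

≈ 0.0873 mm

Voros: 3.60×10^10 m³ × (918/1029) = 3.212×10^10 m³ of water.
Spread over 3.68×10^14 m² of ocean, Δh = 3.212×10^10 / 3.68×10^14 = 8.73×10^-5 m = 0.0873 mm.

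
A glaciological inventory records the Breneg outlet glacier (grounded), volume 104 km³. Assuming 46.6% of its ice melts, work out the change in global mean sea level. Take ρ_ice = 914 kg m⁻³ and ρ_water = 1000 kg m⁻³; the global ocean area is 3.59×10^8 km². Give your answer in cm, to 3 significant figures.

Breneg: 0.466 × 104 km³ × (914/1000) = 44.30 km³ of water.
Spread over 3.59×10^14 m² of ocean, Δh = 4.430×10^10 / 3.59×10^14 = 1.23×10^-4 m = 0.0123 cm.

≈ 0.0123 cm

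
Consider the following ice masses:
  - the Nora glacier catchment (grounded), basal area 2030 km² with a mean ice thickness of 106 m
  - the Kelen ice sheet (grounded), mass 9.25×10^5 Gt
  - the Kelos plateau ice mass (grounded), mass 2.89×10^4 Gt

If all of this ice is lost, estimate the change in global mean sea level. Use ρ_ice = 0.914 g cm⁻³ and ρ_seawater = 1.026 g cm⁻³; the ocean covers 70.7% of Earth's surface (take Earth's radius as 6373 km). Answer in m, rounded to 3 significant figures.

≈ 2.58 m

Nora: ice volume = 2030 km² × 106 m = 215.2 km³; 215.2 × (914/1026) = 191.7 km³ of water.
Kelen: 9.25×10^5 Gt = 9.250×10^17 kg; dividing by ρ_w = 1.026 g cm⁻³ = 1026 kg m⁻³ gives 9.016×10^14 m³ of water.
Kelos: 2.89×10^4 Gt = 2.890×10^16 kg; dividing by ρ_w = 1026 kg m⁻³ gives 2.817×10^13 m³ of water.
Total added water ≈ 9.299×10^14 m³ over 3.61×10^14 m² → Δh = 2.58 m.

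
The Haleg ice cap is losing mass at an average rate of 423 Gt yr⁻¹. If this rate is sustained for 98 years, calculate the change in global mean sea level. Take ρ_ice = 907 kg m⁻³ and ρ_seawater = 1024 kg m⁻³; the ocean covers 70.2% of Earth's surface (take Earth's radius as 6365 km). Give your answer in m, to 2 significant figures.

Total mass lost = 423 Gt/yr × 98 yr = 4.145×10^4 Gt = 4.145×10^16 kg.
ρ_w = 1024 kg m⁻³, so water volume = 4.145×10^16 / 1024 = 4.048×10^13 m³.
Δh = 4.048×10^13 / 3.57×10^14 = 0.113 m.

≈ 0.11 m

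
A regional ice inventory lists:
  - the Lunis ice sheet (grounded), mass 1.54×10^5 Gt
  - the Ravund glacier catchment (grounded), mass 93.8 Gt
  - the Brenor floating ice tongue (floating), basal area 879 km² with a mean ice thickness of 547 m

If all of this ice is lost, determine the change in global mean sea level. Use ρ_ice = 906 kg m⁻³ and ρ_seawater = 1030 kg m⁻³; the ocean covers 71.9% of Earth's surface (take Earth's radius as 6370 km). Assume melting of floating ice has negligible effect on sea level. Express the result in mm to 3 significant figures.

≈ 408 mm

Lunis: 1.54×10^5 Gt = 1.540×10^17 kg; dividing by ρ_w = 1030 kg m⁻³ gives 1.495×10^14 m³ of water.
Ravund: 93.8 Gt = 9.380×10^13 kg; dividing by ρ_w = 1030 kg m⁻³ gives 9.107×10^10 m³ of water.
The Brenor floating ice tongue is floating and already displaces its own weight of water, so its melt adds essentially nothing to sea level.
Total added water ≈ 1.496×10^14 m³ over 3.67×10^14 m² → Δh = 0.408 m = 408 mm.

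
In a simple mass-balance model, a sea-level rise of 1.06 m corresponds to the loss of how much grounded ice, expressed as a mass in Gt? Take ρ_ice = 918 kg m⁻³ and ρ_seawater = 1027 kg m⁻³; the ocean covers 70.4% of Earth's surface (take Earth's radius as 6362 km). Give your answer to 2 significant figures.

≈ 3.9×10^5 Gt

Required water volume = Δh × A = 1.06 m × 3.58×10^14 m² = 3.796×10^14 m³.
ρ_w = 1027 kg m⁻³, so the mass of water = 3.796×10^14 m³ × 1027 kg m⁻³ = 3.898×10^17 kg = 3.9×10^5 Gt (and the same mass of ice, by conservation).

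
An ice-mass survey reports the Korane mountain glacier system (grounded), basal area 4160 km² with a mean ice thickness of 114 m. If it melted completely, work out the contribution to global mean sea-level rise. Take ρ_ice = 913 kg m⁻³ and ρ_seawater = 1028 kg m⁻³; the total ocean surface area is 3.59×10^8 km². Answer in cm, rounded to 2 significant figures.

≈ 0.12 cm

Korane: ice volume = 4160 km² × 114 m = 474.2 km³; 474.2 × (913/1028) = 421.2 km³ of water.
Spread over 3.59×10^14 m² of ocean, Δh = 4.212×10^11 / 3.59×10^14 = 1.17×10^-3 m = 0.12 cm.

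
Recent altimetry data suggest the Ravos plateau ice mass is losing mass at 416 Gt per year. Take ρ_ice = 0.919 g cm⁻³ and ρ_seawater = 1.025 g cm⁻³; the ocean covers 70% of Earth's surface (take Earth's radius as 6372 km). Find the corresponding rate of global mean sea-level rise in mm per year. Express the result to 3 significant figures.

ρ_w = 1.025 g cm⁻³ = 1025 kg m⁻³. Annual water volume added = 416 Gt / ρ_w = 4.160×10^14 kg / 1025 kg m⁻³ = 4.059×10^11 m³.
Δh per year = 4.059×10^11 / 3.57×10^14 = 1.14×10^-3 m = 1.14 mm.

≈ 1.14 mm/yr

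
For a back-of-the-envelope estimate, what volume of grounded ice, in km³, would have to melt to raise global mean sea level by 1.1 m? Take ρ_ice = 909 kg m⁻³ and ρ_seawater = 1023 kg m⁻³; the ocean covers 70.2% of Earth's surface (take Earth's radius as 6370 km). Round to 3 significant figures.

≈ 4.43×10^5 km³

Required water volume = Δh × A = 1.1 m × 3.58×10^14 m² = 3.937×10^14 m³ = 3.937×10^5 km³.
Ice volume = water volume × ρ_w/ρ_ice = 3.937×10^5 × 1023/909 = 4.43×10^5 km³.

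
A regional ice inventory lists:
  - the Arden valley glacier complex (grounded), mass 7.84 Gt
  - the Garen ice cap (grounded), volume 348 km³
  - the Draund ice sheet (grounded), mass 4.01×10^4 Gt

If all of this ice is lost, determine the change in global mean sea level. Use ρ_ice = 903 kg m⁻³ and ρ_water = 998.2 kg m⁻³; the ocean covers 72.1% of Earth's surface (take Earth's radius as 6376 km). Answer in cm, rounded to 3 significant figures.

≈ 11.0 cm

Arden: 7.84 Gt = 7.840×10^12 kg; dividing by ρ_w = 998.2 kg m⁻³ gives 7.854×10^9 m³ of water.
Garen: 348 km³ × (903/998.2) = 314.8 km³ of water.
Draund: 4.01×10^4 Gt = 4.010×10^16 kg; dividing by ρ_w = 998.2 kg m⁻³ gives 4.017×10^13 m³ of water.
Total added water ≈ 4.049×10^13 m³ over 3.68×10^14 m² → Δh = 0.110 m = 11.0 cm.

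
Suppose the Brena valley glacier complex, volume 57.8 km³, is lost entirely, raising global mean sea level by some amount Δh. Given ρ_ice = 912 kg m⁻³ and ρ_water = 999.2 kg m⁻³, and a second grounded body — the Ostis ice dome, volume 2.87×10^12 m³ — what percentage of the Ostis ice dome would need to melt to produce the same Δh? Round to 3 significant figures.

≈ 2.01 %

Equal sea-level rise means equal mass of meltwater, i.e. equal mass of ice lost.
Ice mass of Brena: 5.271×10^13 kg; ice mass of Ostis: 2.617×10^15 kg.
Fraction required = 5.271×10^13 / 2.617×10^15 = 0.0201 → 2.01 %.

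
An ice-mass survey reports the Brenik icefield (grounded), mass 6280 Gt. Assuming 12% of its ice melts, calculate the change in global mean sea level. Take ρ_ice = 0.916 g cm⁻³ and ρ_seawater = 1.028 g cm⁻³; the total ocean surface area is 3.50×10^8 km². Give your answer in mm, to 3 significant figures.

≈ 2.09 mm

Brenik: 0.12 × 6280 Gt = 7.536×10^14 kg; dividing by ρ_w = 1.028 g cm⁻³ = 1028 kg m⁻³ gives 7.331×10^11 m³ of water.
Spread over 3.50×10^14 m² of ocean, Δh = 7.331×10^11 / 3.50×10^14 = 2.09×10^-3 m = 2.09 mm.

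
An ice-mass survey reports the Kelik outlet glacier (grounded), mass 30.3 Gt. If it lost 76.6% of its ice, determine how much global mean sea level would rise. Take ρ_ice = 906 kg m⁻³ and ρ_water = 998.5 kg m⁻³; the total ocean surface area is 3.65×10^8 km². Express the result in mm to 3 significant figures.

Kelik: 0.766 × 30.3 Gt = 2.321×10^13 kg; dividing by ρ_w = 998.5 kg m⁻³ gives 2.324×10^10 m³ of water.
Spread over 3.65×10^14 m² of ocean, Δh = 2.324×10^10 / 3.65×10^14 = 6.37×10^-5 m = 0.0637 mm.

≈ 0.0637 mm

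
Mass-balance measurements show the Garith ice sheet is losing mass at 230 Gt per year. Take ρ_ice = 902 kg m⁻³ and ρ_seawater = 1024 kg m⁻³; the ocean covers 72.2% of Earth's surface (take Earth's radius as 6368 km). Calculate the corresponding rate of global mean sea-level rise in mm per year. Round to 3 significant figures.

ρ_w = 1024 kg m⁻³. Annual water volume added = 230 Gt / ρ_w = 2.300×10^14 kg / 1024 kg m⁻³ = 2.246×10^11 m³.
Δh per year = 2.246×10^11 / 3.68×10^14 = 6.10×10^-4 m = 0.610 mm.

≈ 0.610 mm/yr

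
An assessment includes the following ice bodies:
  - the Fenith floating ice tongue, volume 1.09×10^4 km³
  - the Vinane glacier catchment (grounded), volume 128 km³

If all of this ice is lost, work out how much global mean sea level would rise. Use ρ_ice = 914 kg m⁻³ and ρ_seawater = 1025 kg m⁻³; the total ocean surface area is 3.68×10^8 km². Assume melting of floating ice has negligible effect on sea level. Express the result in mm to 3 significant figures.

≈ 0.310 mm

The Fenith floating ice tongue is floating and already displaces its own weight of water, so its melt adds essentially nothing to sea level.
Vinane: 128 km³ × (914/1025) = 114.1 km³ of water.
Total added water ≈ 1.141×10^11 m³ over 3.68×10^14 m² → Δh = 3.10×10^-4 m = 0.310 mm.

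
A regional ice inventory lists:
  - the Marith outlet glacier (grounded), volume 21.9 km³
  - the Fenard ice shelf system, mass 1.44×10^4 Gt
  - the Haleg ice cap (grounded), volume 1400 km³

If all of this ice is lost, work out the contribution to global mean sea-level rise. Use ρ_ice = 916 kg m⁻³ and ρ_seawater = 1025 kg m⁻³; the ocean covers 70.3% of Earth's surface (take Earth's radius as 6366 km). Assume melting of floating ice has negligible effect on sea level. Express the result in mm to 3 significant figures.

Marith: 21.9 km³ × (916/1025) = 19.57 km³ of water.
The Fenard ice shelf system is floating and already displaces its own weight of water, so its melt adds essentially nothing to sea level.
Haleg: 1400 km³ × (916/1025) = 1251 km³ of water.
Total added water ≈ 1.271×10^12 m³ over 3.58×10^14 m² → Δh = 3.55×10^-3 m = 3.55 mm.

≈ 3.55 mm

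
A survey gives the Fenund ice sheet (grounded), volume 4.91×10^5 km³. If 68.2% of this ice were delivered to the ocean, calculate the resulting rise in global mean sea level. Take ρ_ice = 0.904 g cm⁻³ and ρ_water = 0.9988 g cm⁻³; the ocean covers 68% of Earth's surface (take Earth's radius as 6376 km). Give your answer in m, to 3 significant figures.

≈ 0.872 m

Fenund: 0.682 × 4.91×10^5 km³ × (904/998.8) = 3.031×10^5 km³ of water.
Spread over 3.47×10^14 m² of ocean, Δh = 3.031×10^14 / 3.47×10^14 = 0.872 m.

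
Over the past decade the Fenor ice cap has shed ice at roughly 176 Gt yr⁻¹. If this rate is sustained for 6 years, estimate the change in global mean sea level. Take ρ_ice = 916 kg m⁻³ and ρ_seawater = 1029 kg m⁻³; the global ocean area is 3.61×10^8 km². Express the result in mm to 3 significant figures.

Total mass lost = 176 Gt/yr × 6 yr = 1056 Gt = 1.056×10^15 kg.
ρ_w = 1029 kg m⁻³, so water volume = 1.056×10^15 / 1029 = 1.026×10^12 m³.
Δh = 1.026×10^12 / 3.61×10^14 = 2.84×10^-3 m = 2.84 mm.

≈ 2.84 mm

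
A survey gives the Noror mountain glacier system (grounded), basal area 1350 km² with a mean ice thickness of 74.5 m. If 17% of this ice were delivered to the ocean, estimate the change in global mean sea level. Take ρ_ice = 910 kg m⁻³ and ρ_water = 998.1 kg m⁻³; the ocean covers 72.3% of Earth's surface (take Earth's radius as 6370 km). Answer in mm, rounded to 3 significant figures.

≈ 0.0423 mm

Noror: ice volume = 1350 km² × 74.5 m = 100.6 km³; 0.17 × 100.6 × (910/998.1) = 15.59 km³ of water.
Spread over 3.69×10^14 m² of ocean, Δh = 1.559×10^10 / 3.69×10^14 = 4.23×10^-5 m = 0.0423 mm.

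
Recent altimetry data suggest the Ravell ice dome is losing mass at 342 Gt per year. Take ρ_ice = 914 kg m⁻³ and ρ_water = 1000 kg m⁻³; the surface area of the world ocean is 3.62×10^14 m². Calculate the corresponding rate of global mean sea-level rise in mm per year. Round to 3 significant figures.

≈ 0.945 mm/yr

ρ_w = 1000 kg m⁻³. Annual water volume added = 342 Gt / ρ_w = 3.420×10^14 kg / 1000 kg m⁻³ = 3.420×10^11 m³.
Δh per year = 3.420×10^11 / 3.62×10^14 = 9.45×10^-4 m = 0.945 mm.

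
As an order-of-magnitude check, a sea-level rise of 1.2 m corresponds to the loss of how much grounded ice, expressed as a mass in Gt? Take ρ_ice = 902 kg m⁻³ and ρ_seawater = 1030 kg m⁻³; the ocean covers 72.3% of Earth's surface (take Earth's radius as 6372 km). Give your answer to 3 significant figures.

Required water volume = Δh × A = 1.2 m × 3.69×10^14 m² = 4.427×10^14 m³.
ρ_w = 1030 kg m⁻³, so the mass of water = 4.427×10^14 m³ × 1030 kg m⁻³ = 4.560×10^17 kg = 4.56×10^5 Gt (and the same mass of ice, by conservation).

≈ 4.56×10^5 Gt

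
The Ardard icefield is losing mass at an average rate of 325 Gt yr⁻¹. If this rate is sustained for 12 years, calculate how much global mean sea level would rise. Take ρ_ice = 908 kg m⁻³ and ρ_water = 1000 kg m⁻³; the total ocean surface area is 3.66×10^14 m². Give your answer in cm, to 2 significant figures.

≈ 1.1 cm

Total mass lost = 325 Gt/yr × 12 yr = 3900 Gt = 3.900×10^15 kg.
ρ_w = 1000 kg m⁻³, so water volume = 3.900×10^15 / 1000 = 3.900×10^12 m³.
Δh = 3.900×10^12 / 3.66×10^14 = 0.0107 m = 1.1 cm.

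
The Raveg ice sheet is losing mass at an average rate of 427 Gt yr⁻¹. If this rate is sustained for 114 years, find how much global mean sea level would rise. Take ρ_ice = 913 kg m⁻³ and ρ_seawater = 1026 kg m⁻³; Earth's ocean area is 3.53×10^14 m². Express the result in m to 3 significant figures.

≈ 0.134 m

Total mass lost = 427 Gt/yr × 114 yr = 4.868×10^4 Gt = 4.868×10^16 kg.
ρ_w = 1026 kg m⁻³, so water volume = 4.868×10^16 / 1026 = 4.744×10^13 m³.
Δh = 4.744×10^13 / 3.53×10^14 = 0.134 m.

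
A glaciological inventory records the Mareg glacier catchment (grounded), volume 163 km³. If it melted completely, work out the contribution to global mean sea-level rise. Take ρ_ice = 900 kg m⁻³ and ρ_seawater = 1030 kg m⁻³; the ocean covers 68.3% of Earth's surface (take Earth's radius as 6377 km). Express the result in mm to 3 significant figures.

≈ 0.408 mm

Mareg: 163 km³ × (900/1030) = 142.4 km³ of water.
Spread over 3.49×10^14 m² of ocean, Δh = 1.424×10^11 / 3.49×10^14 = 4.08×10^-4 m = 0.408 mm.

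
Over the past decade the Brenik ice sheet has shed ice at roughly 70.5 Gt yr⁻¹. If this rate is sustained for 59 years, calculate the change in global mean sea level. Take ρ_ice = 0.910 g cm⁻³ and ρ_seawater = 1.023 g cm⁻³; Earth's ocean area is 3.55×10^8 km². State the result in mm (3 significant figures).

Total mass lost = 70.5 Gt/yr × 59 yr = 4160 Gt = 4.160×10^15 kg.
ρ_w = 1.023 g cm⁻³ = 1023 kg m⁻³, so water volume = 4.160×10^15 / 1023 = 4.066×10^12 m³.
Δh = 4.066×10^12 / 3.55×10^14 = 0.0115 m = 11.5 mm.

≈ 11.5 mm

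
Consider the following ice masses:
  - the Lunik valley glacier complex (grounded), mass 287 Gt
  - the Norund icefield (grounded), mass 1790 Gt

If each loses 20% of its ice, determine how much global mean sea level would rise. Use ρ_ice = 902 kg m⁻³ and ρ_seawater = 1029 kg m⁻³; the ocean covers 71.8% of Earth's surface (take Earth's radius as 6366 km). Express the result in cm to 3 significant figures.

Lunik: 0.2 × 287 Gt = 5.740×10^13 kg; dividing by ρ_w = 1029 kg m⁻³ gives 5.578×10^10 m³ of water.
Norund: 0.2 × 1790 Gt = 3.580×10^14 kg; dividing by ρ_w = 1029 kg m⁻³ gives 3.479×10^11 m³ of water.
Total added water ≈ 4.037×10^11 m³ over 3.66×10^14 m² → Δh = 1.10×10^-3 m = 0.110 cm.

≈ 0.110 cm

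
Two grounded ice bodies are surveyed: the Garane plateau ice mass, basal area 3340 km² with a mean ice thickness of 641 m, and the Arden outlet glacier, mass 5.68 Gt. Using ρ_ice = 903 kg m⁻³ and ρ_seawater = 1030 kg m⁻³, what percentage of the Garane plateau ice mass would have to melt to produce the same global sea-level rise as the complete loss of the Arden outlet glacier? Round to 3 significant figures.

≈ 0.294 %

Equal sea-level rise means equal mass of meltwater, i.e. equal mass of ice lost.
Ice mass of Arden: 5.680×10^12 kg; ice mass of Garane: 1.933×10^15 kg.
Fraction required = 5.680×10^12 / 1.933×10^15 = 2.94×10^-3 → 0.294 %.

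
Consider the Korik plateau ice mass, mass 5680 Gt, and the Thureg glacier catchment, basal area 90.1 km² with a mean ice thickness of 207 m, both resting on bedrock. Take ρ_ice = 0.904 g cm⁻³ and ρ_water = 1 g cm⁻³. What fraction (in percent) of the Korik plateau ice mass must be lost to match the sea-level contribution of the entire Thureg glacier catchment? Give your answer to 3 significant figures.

≈ 0.297 %

Equal sea-level rise means equal mass of meltwater, i.e. equal mass of ice lost.
Ice mass of Thureg: 1.686×10^13 kg; ice mass of Korik: 5.680×10^15 kg.
Fraction required = 1.686×10^13 / 5.680×10^15 = 2.97×10^-3 → 0.297 %.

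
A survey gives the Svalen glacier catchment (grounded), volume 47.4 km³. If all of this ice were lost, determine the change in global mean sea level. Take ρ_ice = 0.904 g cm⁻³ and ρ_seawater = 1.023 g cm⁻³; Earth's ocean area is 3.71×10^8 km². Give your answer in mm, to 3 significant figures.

Svalen: 47.4 km³ × (904/1023) = 41.89 km³ of water.
Spread over 3.71×10^14 m² of ocean, Δh = 4.189×10^10 / 3.71×10^14 = 1.13×10^-4 m = 0.113 mm.

≈ 0.113 mm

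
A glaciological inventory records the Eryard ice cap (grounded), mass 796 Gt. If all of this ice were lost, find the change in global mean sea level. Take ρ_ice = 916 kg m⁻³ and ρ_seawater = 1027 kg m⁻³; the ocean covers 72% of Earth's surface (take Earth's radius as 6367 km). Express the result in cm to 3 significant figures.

≈ 0.211 cm

Eryard: 796 Gt = 7.960×10^14 kg; dividing by ρ_w = 1027 kg m⁻³ gives 7.751×10^11 m³ of water.
Spread over 3.67×10^14 m² of ocean, Δh = 7.751×10^11 / 3.67×10^14 = 2.11×10^-3 m = 0.211 cm.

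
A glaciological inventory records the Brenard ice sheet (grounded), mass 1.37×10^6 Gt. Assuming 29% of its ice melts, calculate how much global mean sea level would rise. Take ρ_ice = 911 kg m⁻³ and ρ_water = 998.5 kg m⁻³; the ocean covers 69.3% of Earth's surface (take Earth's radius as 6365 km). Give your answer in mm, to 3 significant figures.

≈ 1130 mm

Brenard: 0.29 × 1.37×10^6 Gt = 3.973×10^17 kg; dividing by ρ_w = 998.5 kg m⁻³ gives 3.979×10^14 m³ of water.
Spread over 3.53×10^14 m² of ocean, Δh = 3.979×10^14 / 3.53×10^14 = 1.13 m = 1130 mm.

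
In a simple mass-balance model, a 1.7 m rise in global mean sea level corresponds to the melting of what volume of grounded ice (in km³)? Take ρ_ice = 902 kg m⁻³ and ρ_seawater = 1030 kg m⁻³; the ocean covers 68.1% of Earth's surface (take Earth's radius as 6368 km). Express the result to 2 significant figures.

≈ 6.7×10^5 km³

Required water volume = Δh × A = 1.7 m × 3.47×10^14 m² = 5.899×10^14 m³ = 5.899×10^5 km³.
Ice volume = water volume × ρ_w/ρ_ice = 5.899×10^5 × 1030/902 = 6.7×10^5 km³.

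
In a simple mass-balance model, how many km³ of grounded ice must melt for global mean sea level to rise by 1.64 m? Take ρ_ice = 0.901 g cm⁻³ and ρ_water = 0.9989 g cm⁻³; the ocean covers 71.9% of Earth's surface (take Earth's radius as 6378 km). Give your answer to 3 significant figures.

≈ 6.68×10^5 km³

Required water volume = Δh × A = 1.64 m × 3.68×10^14 m² = 6.028×10^14 m³ = 6.028×10^5 km³.
Ice volume = water volume × ρ_w/ρ_ice = 6.028×10^5 × 998.9/901 = 6.68×10^5 km³.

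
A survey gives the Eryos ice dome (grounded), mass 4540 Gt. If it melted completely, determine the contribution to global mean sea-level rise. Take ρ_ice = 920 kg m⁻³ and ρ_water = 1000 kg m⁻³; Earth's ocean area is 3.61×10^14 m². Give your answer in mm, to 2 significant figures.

Eryos: 4540 Gt = 4.540×10^15 kg; dividing by ρ_w = 1000 kg m⁻³ gives 4.540×10^12 m³ of water.
Spread over 3.61×10^14 m² of ocean, Δh = 4.540×10^12 / 3.61×10^14 = 0.0126 m = 13 mm.

≈ 13 mm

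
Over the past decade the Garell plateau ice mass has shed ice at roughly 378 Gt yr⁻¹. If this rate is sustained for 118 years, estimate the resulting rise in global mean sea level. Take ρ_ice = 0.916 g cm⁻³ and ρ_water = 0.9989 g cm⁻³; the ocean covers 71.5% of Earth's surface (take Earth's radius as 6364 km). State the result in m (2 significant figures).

≈ 0.12 m

Total mass lost = 378 Gt/yr × 118 yr = 4.460×10^4 Gt = 4.460×10^16 kg.
ρ_w = 0.9989 g cm⁻³ = 998.9 kg m⁻³, so water volume = 4.460×10^16 / 998.9 = 4.465×10^13 m³.
Δh = 4.465×10^13 / 3.64×10^14 = 0.123 m.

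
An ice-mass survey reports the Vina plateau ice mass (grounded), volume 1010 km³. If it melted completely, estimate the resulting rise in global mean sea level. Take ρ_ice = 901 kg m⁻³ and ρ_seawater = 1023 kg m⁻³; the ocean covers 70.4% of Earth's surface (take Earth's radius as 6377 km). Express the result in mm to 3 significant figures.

≈ 2.47 mm

Vina: 1010 km³ × (901/1023) = 889.6 km³ of water.
Spread over 3.60×10^14 m² of ocean, Δh = 8.896×10^11 / 3.60×10^14 = 2.47×10^-3 m = 2.47 mm.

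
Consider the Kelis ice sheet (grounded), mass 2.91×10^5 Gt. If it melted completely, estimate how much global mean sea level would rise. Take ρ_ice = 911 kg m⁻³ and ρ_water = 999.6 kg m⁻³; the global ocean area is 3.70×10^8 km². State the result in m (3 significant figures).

≈ 0.787 m

Kelis: 2.91×10^5 Gt = 2.910×10^17 kg; dividing by ρ_w = 999.6 kg m⁻³ gives 2.911×10^14 m³ of water.
Spread over 3.70×10^14 m² of ocean, Δh = 2.911×10^14 / 3.70×10^14 = 0.787 m.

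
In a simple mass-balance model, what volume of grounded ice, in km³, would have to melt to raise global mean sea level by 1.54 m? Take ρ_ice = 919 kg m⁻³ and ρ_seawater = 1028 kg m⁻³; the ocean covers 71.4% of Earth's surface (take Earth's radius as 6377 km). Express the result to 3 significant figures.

≈ 6.29×10^5 km³

Required water volume = Δh × A = 1.54 m × 3.65×10^14 m² = 5.619×10^14 m³ = 5.619×10^5 km³.
Ice volume = water volume × ρ_w/ρ_ice = 5.619×10^5 × 1028/919 = 6.29×10^5 km³.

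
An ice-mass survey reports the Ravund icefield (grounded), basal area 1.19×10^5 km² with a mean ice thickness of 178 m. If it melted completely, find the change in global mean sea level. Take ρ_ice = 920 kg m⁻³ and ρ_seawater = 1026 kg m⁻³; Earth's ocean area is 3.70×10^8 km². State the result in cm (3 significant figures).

≈ 5.13 cm

Ravund: ice volume = 1.19×10^5 km² × 178 m = 2.118×10^4 km³; 2.118×10^4 × (920/1026) = 1.899×10^4 km³ of water.
Spread over 3.70×10^14 m² of ocean, Δh = 1.899×10^13 / 3.70×10^14 = 0.0513 m = 5.13 cm.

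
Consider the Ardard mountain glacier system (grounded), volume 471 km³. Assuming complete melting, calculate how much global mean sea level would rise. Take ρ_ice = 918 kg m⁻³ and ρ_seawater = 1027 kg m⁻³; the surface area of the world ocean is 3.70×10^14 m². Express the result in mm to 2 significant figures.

≈ 1.1 mm

Ardard: 471 km³ × (918/1027) = 421.0 km³ of water.
Spread over 3.70×10^14 m² of ocean, Δh = 4.210×10^11 / 3.70×10^14 = 1.14×10^-3 m = 1.1 mm.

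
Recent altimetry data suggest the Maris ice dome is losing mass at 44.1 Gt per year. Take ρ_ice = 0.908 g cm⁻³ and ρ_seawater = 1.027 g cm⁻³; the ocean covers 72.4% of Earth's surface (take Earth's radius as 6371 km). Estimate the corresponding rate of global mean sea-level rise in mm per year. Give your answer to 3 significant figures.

ρ_w = 1.027 g cm⁻³ = 1027 kg m⁻³. Annual water volume added = 44.1 Gt / ρ_w = 4.410×10^13 kg / 1027 kg m⁻³ = 4.294×10^10 m³.
Δh per year = 4.294×10^10 / 3.69×10^14 = 1.16×10^-4 m = 0.116 mm.

≈ 0.116 mm/yr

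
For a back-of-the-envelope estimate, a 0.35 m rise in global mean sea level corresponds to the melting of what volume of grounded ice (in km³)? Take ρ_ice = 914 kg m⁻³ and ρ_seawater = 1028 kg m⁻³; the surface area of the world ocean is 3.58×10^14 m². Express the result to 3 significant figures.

Required water volume = Δh × A = 0.35 m × 3.58×10^14 m² = 1.253×10^14 m³ = 1.253×10^5 km³.
Ice volume = water volume × ρ_w/ρ_ice = 1.253×10^5 × 1028/914 = 1.41×10^5 km³.

≈ 1.41×10^5 km³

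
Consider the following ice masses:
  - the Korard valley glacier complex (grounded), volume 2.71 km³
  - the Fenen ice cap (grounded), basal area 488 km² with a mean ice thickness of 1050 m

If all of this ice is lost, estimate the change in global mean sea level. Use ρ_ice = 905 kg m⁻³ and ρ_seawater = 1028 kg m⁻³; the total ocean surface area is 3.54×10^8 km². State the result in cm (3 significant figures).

≈ 0.128 cm

Korard: 2.71 km³ × (905/1028) = 2.386 km³ of water.
Fenen: ice volume = 488 km² × 1050 m = 512.4 km³; 512.4 × (905/1028) = 451.1 km³ of water.
Total added water ≈ 4.535×10^11 m³ over 3.54×10^14 m² → Δh = 1.28×10^-3 m = 0.128 cm.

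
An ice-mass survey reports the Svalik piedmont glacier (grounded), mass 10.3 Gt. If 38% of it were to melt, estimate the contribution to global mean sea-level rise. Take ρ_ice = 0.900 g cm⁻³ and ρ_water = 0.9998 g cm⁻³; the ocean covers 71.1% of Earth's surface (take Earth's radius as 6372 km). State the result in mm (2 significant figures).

Svalik: 0.38 × 10.3 Gt = 3.914×10^12 kg; dividing by ρ_w = 0.9998 g cm⁻³ = 999.8 kg m⁻³ gives 3.915×10^9 m³ of water.
Spread over 3.63×10^14 m² of ocean, Δh = 3.915×10^9 / 3.63×10^14 = 1.08×10^-5 m = 0.011 mm.

≈ 0.011 mm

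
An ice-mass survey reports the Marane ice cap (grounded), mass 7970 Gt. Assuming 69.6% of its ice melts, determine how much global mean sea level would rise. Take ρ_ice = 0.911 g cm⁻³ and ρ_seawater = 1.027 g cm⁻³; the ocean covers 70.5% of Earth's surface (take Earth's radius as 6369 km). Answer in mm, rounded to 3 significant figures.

≈ 15.0 mm

Marane: 0.696 × 7970 Gt = 5.547×10^15 kg; dividing by ρ_w = 1.027 g cm⁻³ = 1027 kg m⁻³ gives 5.401×10^12 m³ of water.
Spread over 3.59×10^14 m² of ocean, Δh = 5.401×10^12 / 3.59×10^14 = 0.0150 m = 15.0 mm.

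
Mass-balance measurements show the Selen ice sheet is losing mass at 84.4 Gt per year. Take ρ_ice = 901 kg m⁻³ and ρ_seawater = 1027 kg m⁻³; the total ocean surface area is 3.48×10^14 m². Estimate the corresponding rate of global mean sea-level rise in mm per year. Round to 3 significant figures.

ρ_w = 1027 kg m⁻³. Annual water volume added = 84.4 Gt / ρ_w = 8.440×10^13 kg / 1027 kg m⁻³ = 8.218×10^10 m³.
Δh per year = 8.218×10^10 / 3.48×10^14 = 2.36×10^-4 m = 0.236 mm.

≈ 0.236 mm/yr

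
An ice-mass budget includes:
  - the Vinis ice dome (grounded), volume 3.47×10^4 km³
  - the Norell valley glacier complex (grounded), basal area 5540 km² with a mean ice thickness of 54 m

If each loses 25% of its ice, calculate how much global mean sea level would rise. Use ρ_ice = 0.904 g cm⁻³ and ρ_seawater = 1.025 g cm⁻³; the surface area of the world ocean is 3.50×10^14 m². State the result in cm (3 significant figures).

≈ 2.20 cm

Vinis: 0.25 × 3.47×10^4 km³ × (904/1025) = 7651 km³ of water.
Norell: ice volume = 5540 km² × 54 m = 299.2 km³; 0.25 × 299.2 × (904/1025) = 65.96 km³ of water.
Total added water ≈ 7.717×10^12 m³ over 3.50×10^14 m² → Δh = 0.0220 m = 2.20 cm.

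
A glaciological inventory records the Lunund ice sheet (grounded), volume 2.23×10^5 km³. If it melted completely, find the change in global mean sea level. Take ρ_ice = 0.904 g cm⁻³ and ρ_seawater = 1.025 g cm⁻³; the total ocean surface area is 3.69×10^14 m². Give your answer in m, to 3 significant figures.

≈ 0.533 m

Lunund: 2.23×10^5 km³ × (904/1025) = 1.967×10^5 km³ of water.
Spread over 3.69×10^14 m² of ocean, Δh = 1.967×10^14 / 3.69×10^14 = 0.533 m.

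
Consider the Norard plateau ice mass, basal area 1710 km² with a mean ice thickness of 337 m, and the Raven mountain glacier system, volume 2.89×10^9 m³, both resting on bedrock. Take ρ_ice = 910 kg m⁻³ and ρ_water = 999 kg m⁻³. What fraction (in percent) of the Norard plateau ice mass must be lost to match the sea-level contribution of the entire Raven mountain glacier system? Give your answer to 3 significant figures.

Equal sea-level rise means equal mass of meltwater, i.e. equal mass of ice lost.
Ice mass of Raven: 2.630×10^12 kg; ice mass of Norard: 5.244×10^14 kg.
Fraction required = 2.630×10^12 / 5.244×10^14 = 5.02×10^-3 → 0.502 %.

≈ 0.502 %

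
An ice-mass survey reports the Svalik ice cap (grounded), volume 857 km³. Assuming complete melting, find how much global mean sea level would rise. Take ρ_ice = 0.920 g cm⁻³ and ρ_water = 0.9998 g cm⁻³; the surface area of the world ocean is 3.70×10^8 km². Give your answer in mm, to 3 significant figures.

≈ 2.13 mm

Svalik: 857 km³ × (920/999.8) = 788.6 km³ of water.
Spread over 3.70×10^14 m² of ocean, Δh = 7.886×10^11 / 3.70×10^14 = 2.13×10^-3 m = 2.13 mm.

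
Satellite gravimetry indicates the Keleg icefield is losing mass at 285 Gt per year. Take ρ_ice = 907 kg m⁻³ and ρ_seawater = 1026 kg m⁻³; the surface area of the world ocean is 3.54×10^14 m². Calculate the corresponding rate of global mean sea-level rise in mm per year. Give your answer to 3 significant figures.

ρ_w = 1026 kg m⁻³. Annual water volume added = 285 Gt / ρ_w = 2.850×10^14 kg / 1026 kg m⁻³ = 2.778×10^11 m³.
Δh per year = 2.778×10^11 / 3.54×10^14 = 7.85×10^-4 m = 0.785 mm.

≈ 0.785 mm/yr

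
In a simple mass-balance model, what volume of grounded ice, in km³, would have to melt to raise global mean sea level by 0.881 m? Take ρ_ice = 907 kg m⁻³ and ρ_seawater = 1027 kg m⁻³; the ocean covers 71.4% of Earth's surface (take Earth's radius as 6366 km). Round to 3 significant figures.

≈ 3.63×10^5 km³

Required water volume = Δh × A = 0.881 m × 3.64×10^14 m² = 3.203×10^14 m³ = 3.203×10^5 km³.
Ice volume = water volume × ρ_w/ρ_ice = 3.203×10^5 × 1027/907 = 3.63×10^5 km³.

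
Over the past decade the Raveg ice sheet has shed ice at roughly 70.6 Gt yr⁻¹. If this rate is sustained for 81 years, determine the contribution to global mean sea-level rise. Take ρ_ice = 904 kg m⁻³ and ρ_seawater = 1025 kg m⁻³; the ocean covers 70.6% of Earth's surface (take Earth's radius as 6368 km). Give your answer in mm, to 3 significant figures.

≈ 15.5 mm

Total mass lost = 70.6 Gt/yr × 81 yr = 5719 Gt = 5.719×10^15 kg.
ρ_w = 1025 kg m⁻³, so water volume = 5.719×10^15 / 1025 = 5.579×10^12 m³.
Δh = 5.579×10^12 / 3.60×10^14 = 0.0155 m = 15.5 mm.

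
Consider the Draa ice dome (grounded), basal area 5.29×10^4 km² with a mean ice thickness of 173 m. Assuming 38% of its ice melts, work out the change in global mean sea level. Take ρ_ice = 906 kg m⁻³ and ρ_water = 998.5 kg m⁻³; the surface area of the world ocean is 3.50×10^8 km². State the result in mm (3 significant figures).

≈ 9.02 mm

Draa: ice volume = 5.29×10^4 km² × 173 m = 9152 km³; 0.38 × 9152 × (906/998.5) = 3155 km³ of water.
Spread over 3.50×10^14 m² of ocean, Δh = 3.155×10^12 / 3.50×10^14 = 9.02×10^-3 m = 9.02 mm.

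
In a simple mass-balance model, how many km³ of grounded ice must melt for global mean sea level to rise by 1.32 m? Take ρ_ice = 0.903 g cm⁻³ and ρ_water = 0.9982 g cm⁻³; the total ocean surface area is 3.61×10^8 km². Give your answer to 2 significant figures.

Required water volume = Δh × A = 1.32 m × 3.61×10^14 m² = 4.765×10^14 m³ = 4.765×10^5 km³.
Ice volume = water volume × ρ_w/ρ_ice = 4.765×10^5 × 998.2/903 = 5.3×10^5 km³.

≈ 5.3×10^5 km³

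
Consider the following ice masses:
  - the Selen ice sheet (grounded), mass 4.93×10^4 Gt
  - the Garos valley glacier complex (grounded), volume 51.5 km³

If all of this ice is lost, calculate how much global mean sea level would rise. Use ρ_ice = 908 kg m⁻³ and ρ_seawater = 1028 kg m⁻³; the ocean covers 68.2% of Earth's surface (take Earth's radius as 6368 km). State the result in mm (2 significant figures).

≈ 140 mm

Selen: 4.93×10^4 Gt = 4.930×10^16 kg; dividing by ρ_w = 1028 kg m⁻³ gives 4.796×10^13 m³ of water.
Garos: 51.5 km³ × (908/1028) = 45.49 km³ of water.
Total added water ≈ 4.800×10^13 m³ over 3.48×10^14 m² → Δh = 0.138 m = 140 mm.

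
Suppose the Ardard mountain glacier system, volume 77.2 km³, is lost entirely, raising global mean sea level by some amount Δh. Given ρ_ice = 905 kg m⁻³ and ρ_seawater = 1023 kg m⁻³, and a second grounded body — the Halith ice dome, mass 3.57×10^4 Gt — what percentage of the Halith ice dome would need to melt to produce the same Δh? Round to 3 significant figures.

Equal sea-level rise means equal mass of meltwater, i.e. equal mass of ice lost.
Ice mass of Ardard: 6.987×10^13 kg; ice mass of Halith: 3.570×10^16 kg.
Fraction required = 6.987×10^13 / 3.570×10^16 = 1.96×10^-3 → 0.196 %.

≈ 0.196 %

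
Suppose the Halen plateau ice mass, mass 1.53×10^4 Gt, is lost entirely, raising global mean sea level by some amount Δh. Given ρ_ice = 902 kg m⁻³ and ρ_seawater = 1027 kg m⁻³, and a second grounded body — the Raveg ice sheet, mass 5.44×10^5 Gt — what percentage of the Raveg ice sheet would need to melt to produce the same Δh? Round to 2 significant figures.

Equal sea-level rise means equal mass of meltwater, i.e. equal mass of ice lost.
Ice mass of Halen: 1.530×10^16 kg; ice mass of Raveg: 5.440×10^17 kg.
Fraction required = 1.530×10^16 / 5.440×10^17 = 0.0281 → 2.8 %.

≈ 2.8 %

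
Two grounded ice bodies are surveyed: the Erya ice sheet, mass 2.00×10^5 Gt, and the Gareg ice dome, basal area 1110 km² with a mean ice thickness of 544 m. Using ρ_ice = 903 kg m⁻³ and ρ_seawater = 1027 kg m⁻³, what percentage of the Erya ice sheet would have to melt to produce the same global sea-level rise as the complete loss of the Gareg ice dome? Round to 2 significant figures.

Equal sea-level rise means equal mass of meltwater, i.e. equal mass of ice lost.
Ice mass of Gareg: 5.453×10^14 kg; ice mass of Erya: 2.000×10^17 kg.
Fraction required = 5.453×10^14 / 2.000×10^17 = 2.73×10^-3 → 0.27 %.

≈ 0.27 %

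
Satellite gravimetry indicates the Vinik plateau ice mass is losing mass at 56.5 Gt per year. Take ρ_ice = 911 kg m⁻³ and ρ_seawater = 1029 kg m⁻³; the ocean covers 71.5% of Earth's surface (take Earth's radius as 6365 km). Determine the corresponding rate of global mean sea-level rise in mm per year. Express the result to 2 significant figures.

≈ 0.15 mm/yr

ρ_w = 1029 kg m⁻³. Annual water volume added = 56.5 Gt / ρ_w = 5.650×10^13 kg / 1029 kg m⁻³ = 5.491×10^10 m³.
Δh per year = 5.491×10^10 / 3.64×10^14 = 1.51×10^-4 m = 0.15 mm.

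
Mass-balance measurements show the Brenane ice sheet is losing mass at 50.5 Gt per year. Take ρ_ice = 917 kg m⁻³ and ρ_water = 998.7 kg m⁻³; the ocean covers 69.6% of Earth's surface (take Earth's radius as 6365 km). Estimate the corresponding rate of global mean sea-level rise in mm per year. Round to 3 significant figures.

≈ 0.143 mm/yr

ρ_w = 998.7 kg m⁻³. Annual water volume added = 50.5 Gt / ρ_w = 5.050×10^13 kg / 998.7 kg m⁻³ = 5.057×10^10 m³.
Δh per year = 5.057×10^10 / 3.54×10^14 = 1.43×10^-4 m = 0.143 mm.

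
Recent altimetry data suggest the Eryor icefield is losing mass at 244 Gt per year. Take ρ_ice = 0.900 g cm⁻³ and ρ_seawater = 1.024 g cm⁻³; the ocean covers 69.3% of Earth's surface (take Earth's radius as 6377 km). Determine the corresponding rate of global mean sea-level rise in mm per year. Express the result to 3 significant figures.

ρ_w = 1.024 g cm⁻³ = 1024 kg m⁻³. Annual water volume added = 244 Gt / ρ_w = 2.440×10^14 kg / 1024 kg m⁻³ = 2.383×10^11 m³.
Δh per year = 2.383×10^11 / 3.54×10^14 = 6.73×10^-4 m = 0.673 mm.

≈ 0.673 mm/yr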